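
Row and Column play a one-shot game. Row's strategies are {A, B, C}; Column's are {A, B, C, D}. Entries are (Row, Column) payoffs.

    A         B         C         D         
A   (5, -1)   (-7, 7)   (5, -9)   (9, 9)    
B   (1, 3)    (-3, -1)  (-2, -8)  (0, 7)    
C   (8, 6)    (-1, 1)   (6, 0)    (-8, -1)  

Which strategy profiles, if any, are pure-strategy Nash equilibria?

Find each player's best response to every opponent strategy; NE are the intersections.
Row's best responses — vs A: C (payoff 8); vs B: C (payoff -1); vs C: C (payoff 6); vs D: A (payoff 9).
Column's best responses — vs A: D (payoff 9); vs B: D (payoff 7); vs C: A (payoff 6).
Mutual best responses occur at (A, D) and (C, A); at each, neither player gains by switching.

(A, D) and (C, A)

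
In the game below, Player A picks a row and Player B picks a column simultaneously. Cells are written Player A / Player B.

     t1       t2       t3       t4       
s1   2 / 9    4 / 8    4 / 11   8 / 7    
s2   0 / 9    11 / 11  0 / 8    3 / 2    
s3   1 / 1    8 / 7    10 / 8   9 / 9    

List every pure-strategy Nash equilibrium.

Find each player's best response to every opponent strategy; NE are the intersections.
Player A's best responses — vs t1: s1 (payoff 2); vs t2: s2 (payoff 11); vs t3: s3 (payoff 10); vs t4: s3 (payoff 9).
Player B's best responses — vs s1: t3 (payoff 11); vs s2: t2 (payoff 11); vs s3: t4 (payoff 9).
Mutual best responses occur at (s2, t2) and (s3, t4); at each, neither player gains by switching.

(s2, t2) and (s3, t4)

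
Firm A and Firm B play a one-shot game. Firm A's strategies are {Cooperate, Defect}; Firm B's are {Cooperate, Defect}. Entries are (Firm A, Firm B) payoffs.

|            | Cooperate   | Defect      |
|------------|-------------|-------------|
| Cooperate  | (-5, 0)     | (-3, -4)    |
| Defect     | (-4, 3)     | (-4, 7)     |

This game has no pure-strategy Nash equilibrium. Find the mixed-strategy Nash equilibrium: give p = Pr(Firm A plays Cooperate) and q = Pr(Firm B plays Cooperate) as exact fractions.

p = 1/2, q = 1/2

In a mixed NE each player is indifferent between their pure strategies, so the opponent's mix sets the indifference.
Firm B indifferent between Cooperate and Defect: p·0 + (1−p)·3 = p·(-4) + (1−p)·7 ⟹ 3 + (-3)p = 7 + (-11)p ⟹ p = 1/2.
Firm A indifferent between Cooperate and Defect: q·(-5) + (1−q)·(-3) = q·(-4) + (1−q)·(-4) ⟹ (-3) + (-2)q = (-4) + 0q ⟹ q = 1/2.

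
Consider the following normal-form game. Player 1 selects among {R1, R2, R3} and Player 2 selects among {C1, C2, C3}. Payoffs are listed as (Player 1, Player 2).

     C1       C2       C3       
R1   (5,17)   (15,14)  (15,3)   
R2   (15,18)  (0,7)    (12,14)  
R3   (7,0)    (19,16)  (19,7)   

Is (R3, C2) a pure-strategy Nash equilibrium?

Holding Player 2 at C2: Player 1 gets 19 from R3, versus 15 from R1, 0 from R2. No profitable deviation for Player 1.
Holding Player 1 at R3: Player 2 gets 16 from C2, versus 0 from C1, 7 from C3. No profitable deviation for Player 2 either.

Yes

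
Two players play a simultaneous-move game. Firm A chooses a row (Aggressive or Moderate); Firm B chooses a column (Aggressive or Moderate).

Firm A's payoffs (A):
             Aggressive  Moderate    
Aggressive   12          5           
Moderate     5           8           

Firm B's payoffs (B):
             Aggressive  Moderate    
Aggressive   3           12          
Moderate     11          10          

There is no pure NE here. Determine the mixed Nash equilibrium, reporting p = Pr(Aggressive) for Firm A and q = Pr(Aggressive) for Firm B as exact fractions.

In a mixed NE each player is indifferent between their pure strategies, so the opponent's mix sets the indifference.
Firm B indifferent between Aggressive and Moderate: p·3 + (1−p)·11 = p·12 + (1−p)·10 ⟹ 11 + (-8)p = 10 + 2p ⟹ p = 1/10.
Firm A indifferent between Aggressive and Moderate: q·12 + (1−q)·5 = q·5 + (1−q)·8 ⟹ 5 + 7q = 8 + (-3)q ⟹ q = 3/10.

p = 1/10, q = 3/10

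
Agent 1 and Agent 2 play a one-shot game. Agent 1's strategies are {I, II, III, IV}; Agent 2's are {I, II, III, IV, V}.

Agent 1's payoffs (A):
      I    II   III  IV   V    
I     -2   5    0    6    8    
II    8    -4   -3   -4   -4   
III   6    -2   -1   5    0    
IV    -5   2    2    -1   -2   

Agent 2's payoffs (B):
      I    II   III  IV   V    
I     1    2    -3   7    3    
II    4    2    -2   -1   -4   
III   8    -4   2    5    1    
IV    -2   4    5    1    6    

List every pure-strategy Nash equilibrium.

(I, IV) and (II, I)

A profile is a Nash equilibrium when each player is best-responding to the other.
Agent 1's best responses — vs I: II (payoff 8); vs II: I (payoff 5); vs III: IV (payoff 2); vs IV: I (payoff 6); vs V: I (payoff 8).
Agent 2's best responses — vs I: IV (payoff 7); vs II: I (payoff 4); vs III: I (payoff 8); vs IV: V (payoff 6).
Mutual best responses occur at (I, IV) and (II, I); at each, neither player gains by switching.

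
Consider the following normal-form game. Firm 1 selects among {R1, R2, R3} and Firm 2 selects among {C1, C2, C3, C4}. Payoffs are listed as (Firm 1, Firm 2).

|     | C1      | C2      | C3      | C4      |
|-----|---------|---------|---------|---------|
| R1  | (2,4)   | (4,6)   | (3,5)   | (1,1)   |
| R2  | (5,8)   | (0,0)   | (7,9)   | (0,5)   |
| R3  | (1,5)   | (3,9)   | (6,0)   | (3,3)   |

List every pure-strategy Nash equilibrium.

A profile is a Nash equilibrium when each player is best-responding to the other.
Firm 1's best responses — vs C1: R2 (payoff 5); vs C2: R1 (payoff 4); vs C3: R2 (payoff 7); vs C4: R3 (payoff 3).
Firm 2's best responses — vs R1: C2 (payoff 6); vs R2: C3 (payoff 9); vs R3: C2 (payoff 9).
Mutual best responses occur at (R1, C2) and (R2, C3); at each, neither player gains by switching.

(R1, C2) and (R2, C3)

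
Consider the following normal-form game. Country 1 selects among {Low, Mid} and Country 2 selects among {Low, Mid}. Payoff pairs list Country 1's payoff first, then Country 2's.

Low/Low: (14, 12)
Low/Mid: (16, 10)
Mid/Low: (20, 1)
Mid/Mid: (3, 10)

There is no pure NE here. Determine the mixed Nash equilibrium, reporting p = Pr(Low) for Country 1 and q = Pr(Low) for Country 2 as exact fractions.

In a mixed NE each player is indifferent between their pure strategies, so the opponent's mix sets the indifference.
Country 2 indifferent between Low and Mid: p·12 + (1−p)·1 = p·10 + (1−p)·10 ⟹ 1 + 11p = 10 + 0p ⟹ p = 9/11.
Country 1 indifferent between Low and Mid: q·14 + (1−q)·16 = q·20 + (1−q)·3 ⟹ 16 + (-2)q = 3 + 17q ⟹ q = 13/19.

p = 9/11, q = 13/19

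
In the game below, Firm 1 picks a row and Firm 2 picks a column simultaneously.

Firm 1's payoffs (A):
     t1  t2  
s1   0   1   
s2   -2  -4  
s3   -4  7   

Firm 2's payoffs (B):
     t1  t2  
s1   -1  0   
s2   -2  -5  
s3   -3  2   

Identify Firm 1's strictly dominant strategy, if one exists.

None

Check whether one of Firm 1's strategies beats all alternatives regardless of what the opponent does.
s1 is not dominant: against t2, s3 gives 7 > 1.
s2 is not dominant: against t1, s1 gives 0 > -2.
s3 is not dominant: against t1, s1 gives 0 > -4.
No single strategy is best against every opponent action.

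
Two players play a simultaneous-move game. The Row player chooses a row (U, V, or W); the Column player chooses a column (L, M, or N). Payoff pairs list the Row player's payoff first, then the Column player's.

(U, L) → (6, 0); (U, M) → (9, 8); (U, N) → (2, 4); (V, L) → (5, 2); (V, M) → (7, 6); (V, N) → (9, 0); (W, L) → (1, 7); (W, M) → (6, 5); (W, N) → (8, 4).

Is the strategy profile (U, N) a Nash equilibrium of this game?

No

Holding the Column player at N: the Row player gets 2 from U but could get 9 by switching to V. The Row player has a profitable deviation.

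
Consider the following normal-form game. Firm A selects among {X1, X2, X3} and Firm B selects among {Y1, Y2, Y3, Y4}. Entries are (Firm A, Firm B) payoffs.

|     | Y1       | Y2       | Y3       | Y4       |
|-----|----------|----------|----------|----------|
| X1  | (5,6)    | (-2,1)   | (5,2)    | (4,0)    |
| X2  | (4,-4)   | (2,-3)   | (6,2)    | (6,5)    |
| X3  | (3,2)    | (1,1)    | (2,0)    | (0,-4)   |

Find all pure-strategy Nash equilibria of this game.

A profile is a Nash equilibrium when each player is best-responding to the other.
Firm A's best responses — vs Y1: X1 (payoff 5); vs Y2: X2 (payoff 2); vs Y3: X2 (payoff 6); vs Y4: X2 (payoff 6).
Firm B's best responses — vs X1: Y1 (payoff 6); vs X2: Y4 (payoff 5); vs X3: Y1 (payoff 2).
Mutual best responses occur at (X1, Y1) and (X2, Y4); at each, neither player gains by switching.

(X1, Y1) and (X2, Y4)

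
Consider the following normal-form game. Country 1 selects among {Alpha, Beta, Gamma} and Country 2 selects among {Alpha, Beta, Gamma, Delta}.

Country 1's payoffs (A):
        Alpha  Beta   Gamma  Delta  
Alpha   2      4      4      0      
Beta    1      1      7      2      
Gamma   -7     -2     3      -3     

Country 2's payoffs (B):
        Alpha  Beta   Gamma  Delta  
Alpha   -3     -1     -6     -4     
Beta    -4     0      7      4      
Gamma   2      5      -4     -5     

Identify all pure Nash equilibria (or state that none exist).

(Alpha, Beta) and (Beta, Gamma)

Check mutual best responses: a cell is a NE iff neither player can gain by unilaterally deviating.
Country 1's best responses — vs Alpha: Alpha (payoff 2); vs Beta: Alpha (payoff 4); vs Gamma: Beta (payoff 7); vs Delta: Beta (payoff 2).
Country 2's best responses — vs Alpha: Beta (payoff -1); vs Beta: Gamma (payoff 7); vs Gamma: Beta (payoff 5).
Mutual best responses occur at (Alpha, Beta) and (Beta, Gamma); at each, neither player gains by switching.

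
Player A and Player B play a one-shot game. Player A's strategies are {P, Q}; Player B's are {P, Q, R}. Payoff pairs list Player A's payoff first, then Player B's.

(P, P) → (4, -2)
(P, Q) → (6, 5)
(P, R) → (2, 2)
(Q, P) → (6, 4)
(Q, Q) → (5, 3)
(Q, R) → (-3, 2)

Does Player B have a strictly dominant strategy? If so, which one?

None

A strategy is strictly dominant if it gives Player B a strictly higher payoff than every other strategy, against every choice by the opponent.
P is not dominant: against P, Q gives 5 > -2.
Q is not dominant: against Q, P gives 4 > 3.
R is not dominant: against P, Q gives 5 > 2.
No single strategy is best against every opponent action.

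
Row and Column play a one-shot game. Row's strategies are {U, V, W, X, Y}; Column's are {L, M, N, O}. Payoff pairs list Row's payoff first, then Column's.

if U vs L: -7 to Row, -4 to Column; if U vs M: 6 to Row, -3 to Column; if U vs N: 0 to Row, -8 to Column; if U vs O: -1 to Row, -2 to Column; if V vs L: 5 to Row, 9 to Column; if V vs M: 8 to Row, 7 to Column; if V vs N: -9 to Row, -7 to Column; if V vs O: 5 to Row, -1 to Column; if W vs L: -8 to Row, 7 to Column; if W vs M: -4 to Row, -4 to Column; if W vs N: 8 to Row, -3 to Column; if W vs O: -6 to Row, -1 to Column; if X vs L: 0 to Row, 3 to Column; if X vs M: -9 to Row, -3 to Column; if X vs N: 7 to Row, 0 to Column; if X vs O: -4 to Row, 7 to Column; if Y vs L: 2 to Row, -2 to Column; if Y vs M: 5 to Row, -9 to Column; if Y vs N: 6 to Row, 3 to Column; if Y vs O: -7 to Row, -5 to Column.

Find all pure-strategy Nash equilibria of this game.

Find each player's best response to every opponent strategy; NE are the intersections.
Row's best responses — vs L: V (payoff 5); vs M: V (payoff 8); vs N: W (payoff 8); vs O: V (payoff 5).
Column's best responses — vs U: O (payoff -2); vs V: L (payoff 9); vs W: L (payoff 7); vs X: O (payoff 7); vs Y: N (payoff 3).
The only mutual best response is (V, L); neither player gains by switching there.

(V, L)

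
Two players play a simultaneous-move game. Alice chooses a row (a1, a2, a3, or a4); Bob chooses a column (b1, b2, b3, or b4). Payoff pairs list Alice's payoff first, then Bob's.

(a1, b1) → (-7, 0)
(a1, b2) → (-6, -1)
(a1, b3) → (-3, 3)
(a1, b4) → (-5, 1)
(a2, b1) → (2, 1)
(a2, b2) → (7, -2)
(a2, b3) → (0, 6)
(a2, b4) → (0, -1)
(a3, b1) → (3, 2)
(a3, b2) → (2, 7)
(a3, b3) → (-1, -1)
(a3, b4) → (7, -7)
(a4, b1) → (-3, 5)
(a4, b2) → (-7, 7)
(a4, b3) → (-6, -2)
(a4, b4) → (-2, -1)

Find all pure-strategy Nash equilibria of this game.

(a2, b3)

Find each player's best response to every opponent strategy; NE are the intersections.
Alice's best responses — vs b1: a3 (payoff 3); vs b2: a2 (payoff 7); vs b3: a2 (payoff 0); vs b4: a3 (payoff 7).
Bob's best responses — vs a1: b3 (payoff 3); vs a2: b3 (payoff 6); vs a3: b2 (payoff 7); vs a4: b2 (payoff 7).
The only mutual best response is (a2, b3); neither player gains by switching there.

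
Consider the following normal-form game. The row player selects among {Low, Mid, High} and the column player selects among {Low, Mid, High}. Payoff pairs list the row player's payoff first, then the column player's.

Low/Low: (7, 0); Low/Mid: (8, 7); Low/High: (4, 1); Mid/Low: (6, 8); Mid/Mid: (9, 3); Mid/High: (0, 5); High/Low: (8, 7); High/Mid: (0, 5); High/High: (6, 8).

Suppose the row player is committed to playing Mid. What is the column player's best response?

Low

With the row player fixed at Mid, the column player's payoffs are: Low → 8, Mid → 3, High → 5.
The maximum is 8, achieved by Low.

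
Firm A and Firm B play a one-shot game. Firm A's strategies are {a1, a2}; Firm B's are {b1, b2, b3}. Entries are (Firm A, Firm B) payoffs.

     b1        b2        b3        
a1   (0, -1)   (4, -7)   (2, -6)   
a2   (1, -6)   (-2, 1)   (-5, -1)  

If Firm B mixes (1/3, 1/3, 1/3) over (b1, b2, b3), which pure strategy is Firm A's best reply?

a1

Firm A's best reply maximizes expected payoff against the mix.
a1: (1/3)·0 + (1/3)·4 + (1/3)·2 = 2
a2: (1/3)·1 + (1/3)·(-2) + (1/3)·(-5) = -2
Highest expected payoff is 2, from a1.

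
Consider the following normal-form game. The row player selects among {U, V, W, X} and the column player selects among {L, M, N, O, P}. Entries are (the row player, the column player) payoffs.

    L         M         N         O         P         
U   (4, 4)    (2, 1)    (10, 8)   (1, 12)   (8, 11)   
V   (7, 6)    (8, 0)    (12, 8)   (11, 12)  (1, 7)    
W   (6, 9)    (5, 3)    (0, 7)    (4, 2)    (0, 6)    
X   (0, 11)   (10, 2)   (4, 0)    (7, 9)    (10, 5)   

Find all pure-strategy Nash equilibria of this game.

(V, O)

Check mutual best responses: a cell is a NE iff neither player can gain by unilaterally deviating.
The row player's best responses — vs L: V (payoff 7); vs M: X (payoff 10); vs N: V (payoff 12); vs O: V (payoff 11); vs P: X (payoff 10).
The column player's best responses — vs U: O (payoff 12); vs V: O (payoff 12); vs W: L (payoff 9); vs X: L (payoff 11).
The only mutual best response is (V, O); neither player gains by switching there.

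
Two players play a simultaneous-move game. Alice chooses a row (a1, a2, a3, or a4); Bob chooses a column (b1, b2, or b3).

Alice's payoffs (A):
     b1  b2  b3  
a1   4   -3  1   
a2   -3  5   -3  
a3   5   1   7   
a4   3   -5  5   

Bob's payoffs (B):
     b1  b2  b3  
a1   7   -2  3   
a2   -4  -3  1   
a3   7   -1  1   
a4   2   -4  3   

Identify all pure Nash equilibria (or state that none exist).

Check mutual best responses: a cell is a NE iff neither player can gain by unilaterally deviating.
Alice's best responses — vs b1: a3 (payoff 5); vs b2: a2 (payoff 5); vs b3: a3 (payoff 7).
Bob's best responses — vs a1: b1 (payoff 7); vs a2: b3 (payoff 1); vs a3: b1 (payoff 7); vs a4: b3 (payoff 3).
The only mutual best response is (a3, b1); neither player gains by switching there.

(a3, b1)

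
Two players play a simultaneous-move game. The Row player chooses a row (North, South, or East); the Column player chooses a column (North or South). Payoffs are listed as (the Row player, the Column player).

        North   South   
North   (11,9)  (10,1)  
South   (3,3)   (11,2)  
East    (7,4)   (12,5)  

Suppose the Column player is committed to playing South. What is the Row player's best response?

East

With the Column player fixed at South, the Row player's payoffs are: North → 10, South → 11, East → 12.
The maximum is 12, achieved by East.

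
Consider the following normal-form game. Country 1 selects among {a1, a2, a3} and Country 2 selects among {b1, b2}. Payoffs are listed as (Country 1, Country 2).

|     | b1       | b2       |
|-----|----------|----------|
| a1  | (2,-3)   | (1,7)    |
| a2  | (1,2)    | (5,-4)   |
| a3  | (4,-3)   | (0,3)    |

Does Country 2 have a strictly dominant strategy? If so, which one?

No strictly dominant strategy

Check whether one of Country 2's strategies beats all alternatives regardless of what the opponent does.
b1 is not dominant: against a1, b2 gives 7 > -3.
b2 is not dominant: against a2, b1 gives 2 > -4.
No single strategy is best against every opponent action.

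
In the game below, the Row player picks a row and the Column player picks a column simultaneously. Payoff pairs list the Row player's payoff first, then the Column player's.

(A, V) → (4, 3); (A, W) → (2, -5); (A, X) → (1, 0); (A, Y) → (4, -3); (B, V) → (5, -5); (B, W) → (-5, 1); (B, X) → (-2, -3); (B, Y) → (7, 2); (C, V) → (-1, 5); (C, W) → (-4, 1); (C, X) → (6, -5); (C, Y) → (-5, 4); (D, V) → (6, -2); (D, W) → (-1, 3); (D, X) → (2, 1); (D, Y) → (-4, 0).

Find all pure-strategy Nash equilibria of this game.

(B, Y)

Check mutual best responses: a cell is a NE iff neither player can gain by unilaterally deviating.
The Row player's best responses — vs V: D (payoff 6); vs W: A (payoff 2); vs X: C (payoff 6); vs Y: B (payoff 7).
The Column player's best responses — vs A: V (payoff 3); vs B: Y (payoff 2); vs C: V (payoff 5); vs D: W (payoff 3).
The only mutual best response is (B, Y); neither player gains by switching there.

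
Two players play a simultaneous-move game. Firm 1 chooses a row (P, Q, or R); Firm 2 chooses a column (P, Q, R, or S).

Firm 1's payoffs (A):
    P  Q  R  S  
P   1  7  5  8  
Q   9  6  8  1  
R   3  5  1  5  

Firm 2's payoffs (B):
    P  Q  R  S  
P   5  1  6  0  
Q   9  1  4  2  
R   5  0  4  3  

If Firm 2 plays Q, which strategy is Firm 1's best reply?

With Firm 2 fixed at Q, Firm 1's payoffs are: P → 7, Q → 6, R → 5.
The maximum is 7, achieved by P.

P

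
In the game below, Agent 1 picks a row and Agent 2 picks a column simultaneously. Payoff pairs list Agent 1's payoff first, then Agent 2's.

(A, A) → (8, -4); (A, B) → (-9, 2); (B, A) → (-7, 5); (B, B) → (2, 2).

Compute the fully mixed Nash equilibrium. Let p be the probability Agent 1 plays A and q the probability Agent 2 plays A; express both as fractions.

In a mixed NE each player is indifferent between their pure strategies, so the opponent's mix sets the indifference.
Agent 2 indifferent between A and B: p·(-4) + (1−p)·5 = p·2 + (1−p)·2 ⟹ 5 + (-9)p = 2 + 0p ⟹ p = 1/3.
Agent 1 indifferent between A and B: q·8 + (1−q)·(-9) = q·(-7) + (1−q)·2 ⟹ (-9) + 17q = 2 + (-9)q ⟹ q = 11/26.

p = 1/3, q = 11/26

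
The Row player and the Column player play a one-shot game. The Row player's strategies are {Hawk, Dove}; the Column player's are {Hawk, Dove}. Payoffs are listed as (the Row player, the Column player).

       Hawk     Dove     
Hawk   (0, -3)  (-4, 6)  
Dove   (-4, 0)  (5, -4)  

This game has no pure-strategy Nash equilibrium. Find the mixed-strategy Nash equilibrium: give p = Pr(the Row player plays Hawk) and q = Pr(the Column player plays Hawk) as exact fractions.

p = 4/13, q = 9/13

Each player's mixing probability is pinned down by making the *other* player indifferent.
The Column player indifferent between Hawk and Dove: p·(-3) + (1−p)·0 = p·6 + (1−p)·(-4) ⟹ 0 + (-3)p = (-4) + 10p ⟹ p = 4/13.
The Row player indifferent between Hawk and Dove: q·0 + (1−q)·(-4) = q·(-4) + (1−q)·5 ⟹ (-4) + 4q = 5 + (-9)q ⟹ q = 9/13.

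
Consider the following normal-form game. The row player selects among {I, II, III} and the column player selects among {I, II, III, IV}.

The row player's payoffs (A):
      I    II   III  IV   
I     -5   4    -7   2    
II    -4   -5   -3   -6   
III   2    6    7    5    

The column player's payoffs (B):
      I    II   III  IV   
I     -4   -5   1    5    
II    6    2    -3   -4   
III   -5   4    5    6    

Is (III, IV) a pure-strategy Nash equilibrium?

Holding the column player at IV: the row player gets 5 from III, versus 2 from I, -6 from II. No profitable deviation for the row player.
Holding the row player at III: the column player gets 6 from IV, versus -5 from I, 4 from II, 5 from III. No profitable deviation for the column player either.

Yes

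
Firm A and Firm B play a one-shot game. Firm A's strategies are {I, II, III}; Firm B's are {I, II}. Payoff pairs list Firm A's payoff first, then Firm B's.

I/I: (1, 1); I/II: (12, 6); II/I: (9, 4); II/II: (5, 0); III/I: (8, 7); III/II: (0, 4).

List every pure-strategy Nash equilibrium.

(I, II) and (II, I)

Check mutual best responses: a cell is a NE iff neither player can gain by unilaterally deviating.
Firm A's best responses — vs I: II (payoff 9); vs II: I (payoff 12).
Firm B's best responses — vs I: II (payoff 6); vs II: I (payoff 4); vs III: I (payoff 7).
Mutual best responses occur at (I, II) and (II, I); at each, neither player gains by switching.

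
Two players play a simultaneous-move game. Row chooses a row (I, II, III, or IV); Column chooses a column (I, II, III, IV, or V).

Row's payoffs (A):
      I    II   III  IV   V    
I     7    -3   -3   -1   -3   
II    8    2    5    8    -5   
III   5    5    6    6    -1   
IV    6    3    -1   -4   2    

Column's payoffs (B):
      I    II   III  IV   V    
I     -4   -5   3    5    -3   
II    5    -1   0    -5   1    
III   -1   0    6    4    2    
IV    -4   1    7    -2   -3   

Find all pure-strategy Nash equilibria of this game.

(II, I) and (III, III)

A profile is a Nash equilibrium when each player is best-responding to the other.
Row's best responses — vs I: II (payoff 8); vs II: III (payoff 5); vs III: III (payoff 6); vs IV: II (payoff 8); vs V: IV (payoff 2).
Column's best responses — vs I: IV (payoff 5); vs II: I (payoff 5); vs III: III (payoff 6); vs IV: III (payoff 7).
Mutual best responses occur at (II, I) and (III, III); at each, neither player gains by switching.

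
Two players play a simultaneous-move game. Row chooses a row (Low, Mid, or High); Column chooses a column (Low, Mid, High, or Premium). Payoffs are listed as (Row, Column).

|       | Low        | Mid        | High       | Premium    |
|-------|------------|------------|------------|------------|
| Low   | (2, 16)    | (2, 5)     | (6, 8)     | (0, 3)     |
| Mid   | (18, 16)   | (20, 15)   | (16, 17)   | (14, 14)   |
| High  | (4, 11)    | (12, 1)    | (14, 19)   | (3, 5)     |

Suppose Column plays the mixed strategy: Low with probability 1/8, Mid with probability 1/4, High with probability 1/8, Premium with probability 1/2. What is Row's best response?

Row's best reply maximizes expected payoff against the mix.
Low: (1/8)·2 + (1/4)·2 + (1/8)·6 + (1/2)·0 = 3/2
Mid: (1/8)·18 + (1/4)·20 + (1/8)·16 + (1/2)·14 = 65/4
High: (1/8)·4 + (1/4)·12 + (1/8)·14 + (1/2)·3 = 27/4
Highest expected payoff is 65/4, from Mid.

Mid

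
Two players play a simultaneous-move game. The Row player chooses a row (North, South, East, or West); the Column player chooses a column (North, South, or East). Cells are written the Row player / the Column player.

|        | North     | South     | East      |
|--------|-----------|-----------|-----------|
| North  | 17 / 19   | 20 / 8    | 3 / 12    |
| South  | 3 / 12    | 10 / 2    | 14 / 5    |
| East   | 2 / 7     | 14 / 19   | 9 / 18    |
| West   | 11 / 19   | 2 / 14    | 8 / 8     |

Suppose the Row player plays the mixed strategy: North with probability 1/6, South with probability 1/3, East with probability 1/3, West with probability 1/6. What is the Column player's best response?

The Column player's best reply maximizes expected payoff against the mix.
North: (1/6)·19 + (1/3)·12 + (1/3)·7 + (1/6)·19 = 38/3
South: (1/6)·8 + (1/3)·2 + (1/3)·19 + (1/6)·14 = 32/3
East: (1/6)·12 + (1/3)·5 + (1/3)·18 + (1/6)·8 = 11
Highest expected payoff is 38/3, from North.

North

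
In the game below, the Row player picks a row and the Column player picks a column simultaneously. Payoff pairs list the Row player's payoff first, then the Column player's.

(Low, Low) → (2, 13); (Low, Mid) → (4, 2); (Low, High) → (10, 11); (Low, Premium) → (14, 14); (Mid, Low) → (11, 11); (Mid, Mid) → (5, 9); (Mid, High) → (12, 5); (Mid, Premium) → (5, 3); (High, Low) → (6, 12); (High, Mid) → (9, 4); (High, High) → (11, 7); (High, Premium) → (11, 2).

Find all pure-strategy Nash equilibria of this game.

Find each player's best response to every opponent strategy; NE are the intersections.
The Row player's best responses — vs Low: Mid (payoff 11); vs Mid: High (payoff 9); vs High: Mid (payoff 12); vs Premium: Low (payoff 14).
The Column player's best responses — vs Low: Premium (payoff 14); vs Mid: Low (payoff 11); vs High: Low (payoff 12).
Mutual best responses occur at (Low, Premium) and (Mid, Low); at each, neither player gains by switching.

(Low, Premium) and (Mid, Low)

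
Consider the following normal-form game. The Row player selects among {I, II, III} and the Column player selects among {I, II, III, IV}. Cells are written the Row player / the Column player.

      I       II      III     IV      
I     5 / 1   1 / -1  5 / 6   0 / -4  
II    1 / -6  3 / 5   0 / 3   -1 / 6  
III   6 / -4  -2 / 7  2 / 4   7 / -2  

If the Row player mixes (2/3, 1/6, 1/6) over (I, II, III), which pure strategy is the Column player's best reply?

The Column player's best reply maximizes expected payoff against the mix.
I: (2/3)·1 + (1/6)·(-6) + (1/6)·(-4) = -1
II: (2/3)·(-1) + (1/6)·5 + (1/6)·7 = 4/3
III: (2/3)·6 + (1/6)·3 + (1/6)·4 = 31/6
IV: (2/3)·(-4) + (1/6)·6 + (1/6)·(-2) = -2
Highest expected payoff is 31/6, from III.

III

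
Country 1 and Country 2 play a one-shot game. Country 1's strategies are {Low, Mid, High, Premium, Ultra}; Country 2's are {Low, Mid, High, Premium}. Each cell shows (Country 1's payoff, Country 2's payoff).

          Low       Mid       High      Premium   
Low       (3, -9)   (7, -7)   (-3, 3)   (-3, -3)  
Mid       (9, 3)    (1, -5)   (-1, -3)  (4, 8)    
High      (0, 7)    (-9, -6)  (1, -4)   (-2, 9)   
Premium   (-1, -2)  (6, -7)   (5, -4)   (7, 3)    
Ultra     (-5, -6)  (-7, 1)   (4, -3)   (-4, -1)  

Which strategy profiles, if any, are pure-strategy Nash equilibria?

A profile is a Nash equilibrium when each player is best-responding to the other.
Country 1's best responses — vs Low: Mid (payoff 9); vs Mid: Low (payoff 7); vs High: Premium (payoff 5); vs Premium: Premium (payoff 7).
Country 2's best responses — vs Low: High (payoff 3); vs Mid: Premium (payoff 8); vs High: Premium (payoff 9); vs Premium: Premium (payoff 3); vs Ultra: Mid (payoff 1).
The only mutual best response is (Premium, Premium); neither player gains by switching there.

(Premium, Premium)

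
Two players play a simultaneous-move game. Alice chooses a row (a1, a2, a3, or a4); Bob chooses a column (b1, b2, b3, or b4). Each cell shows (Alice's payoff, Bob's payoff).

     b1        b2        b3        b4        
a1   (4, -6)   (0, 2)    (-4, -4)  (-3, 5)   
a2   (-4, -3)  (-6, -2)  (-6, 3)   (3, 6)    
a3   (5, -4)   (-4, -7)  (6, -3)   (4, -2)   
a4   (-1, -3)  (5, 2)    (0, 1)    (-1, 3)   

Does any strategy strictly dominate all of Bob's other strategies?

b4

Check whether one of Bob's strategies beats all alternatives regardless of what the opponent does.
b4 strictly dominates: vs a1: 5 > each of {-6, 2, -4}; vs a2: 6 > each of {-3, -2, 3}; vs a3: -2 > each of {-4, -7, -3}; vs a4: 3 > each of {-3, 2, 1}.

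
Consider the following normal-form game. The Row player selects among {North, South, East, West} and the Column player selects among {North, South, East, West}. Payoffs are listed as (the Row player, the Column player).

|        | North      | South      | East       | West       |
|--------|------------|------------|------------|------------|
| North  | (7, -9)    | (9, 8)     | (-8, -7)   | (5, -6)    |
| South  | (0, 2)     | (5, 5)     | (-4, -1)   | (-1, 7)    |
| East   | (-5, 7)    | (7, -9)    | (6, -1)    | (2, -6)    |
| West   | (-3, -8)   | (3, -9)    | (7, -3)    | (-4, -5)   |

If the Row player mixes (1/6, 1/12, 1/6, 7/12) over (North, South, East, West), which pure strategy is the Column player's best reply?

Compute the Column player's expected payoff from each pure strategy against the given mix.
North: (1/6)·(-9) + (1/12)·2 + (1/6)·7 + (7/12)·(-8) = -29/6
South: (1/6)·8 + (1/12)·5 + (1/6)·(-9) + (7/12)·(-9) = -5
East: (1/6)·(-7) + (1/12)·(-1) + (1/6)·(-1) + (7/12)·(-3) = -19/6
West: (1/6)·(-6) + (1/12)·7 + (1/6)·(-6) + (7/12)·(-5) = -13/3
Highest expected payoff is -19/6, from East.

East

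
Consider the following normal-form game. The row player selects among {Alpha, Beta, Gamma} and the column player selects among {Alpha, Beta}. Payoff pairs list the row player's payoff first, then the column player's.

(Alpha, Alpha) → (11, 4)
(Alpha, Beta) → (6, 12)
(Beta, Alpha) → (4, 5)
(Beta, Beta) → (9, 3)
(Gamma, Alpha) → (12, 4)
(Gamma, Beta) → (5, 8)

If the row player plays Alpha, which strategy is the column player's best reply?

With the row player fixed at Alpha, the column player's payoffs are: Alpha → 4, Beta → 12.
The maximum is 12, achieved by Beta.

Beta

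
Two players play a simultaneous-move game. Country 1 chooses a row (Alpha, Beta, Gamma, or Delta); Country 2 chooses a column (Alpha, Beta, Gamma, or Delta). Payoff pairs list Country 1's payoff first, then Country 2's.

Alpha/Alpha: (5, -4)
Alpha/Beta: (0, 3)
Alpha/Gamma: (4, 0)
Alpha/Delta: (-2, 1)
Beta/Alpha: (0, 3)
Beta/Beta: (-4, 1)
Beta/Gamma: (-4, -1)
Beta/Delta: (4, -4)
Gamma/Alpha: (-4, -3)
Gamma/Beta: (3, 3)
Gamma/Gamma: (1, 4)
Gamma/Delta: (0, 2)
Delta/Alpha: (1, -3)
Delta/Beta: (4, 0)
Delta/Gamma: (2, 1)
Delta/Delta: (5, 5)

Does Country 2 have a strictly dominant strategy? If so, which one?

No strictly dominant strategy

A strategy is strictly dominant if it gives Country 2 a strictly higher payoff than every other strategy, against every choice by the opponent.
Alpha is not dominant: against Alpha, Beta gives 3 > -4.
Beta is not dominant: against Beta, Alpha gives 3 > 1.
Gamma is not dominant: against Alpha, Beta gives 3 > 0.
Delta is not dominant: against Alpha, Beta gives 3 > 1.
No single strategy is best against every opponent action.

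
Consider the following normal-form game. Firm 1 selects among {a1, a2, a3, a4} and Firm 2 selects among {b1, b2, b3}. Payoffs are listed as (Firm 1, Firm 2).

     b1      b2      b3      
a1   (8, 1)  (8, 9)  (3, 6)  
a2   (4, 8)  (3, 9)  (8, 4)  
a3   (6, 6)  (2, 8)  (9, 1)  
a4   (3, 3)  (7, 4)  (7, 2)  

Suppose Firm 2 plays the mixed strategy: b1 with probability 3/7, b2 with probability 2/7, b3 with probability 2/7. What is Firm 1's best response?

Compute Firm 1's expected payoff from each pure strategy against the given mix.
a1: (3/7)·8 + (2/7)·8 + (2/7)·3 = 46/7
a2: (3/7)·4 + (2/7)·3 + (2/7)·8 = 34/7
a3: (3/7)·6 + (2/7)·2 + (2/7)·9 = 40/7
a4: (3/7)·3 + (2/7)·7 + (2/7)·7 = 37/7
Highest expected payoff is 46/7, from a1.

a1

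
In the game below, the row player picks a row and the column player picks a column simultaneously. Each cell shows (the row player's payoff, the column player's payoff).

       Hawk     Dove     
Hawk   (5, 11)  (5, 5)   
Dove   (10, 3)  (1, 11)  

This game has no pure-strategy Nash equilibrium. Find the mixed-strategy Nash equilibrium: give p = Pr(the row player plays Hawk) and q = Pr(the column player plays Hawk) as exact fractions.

In a mixed NE each player is indifferent between their pure strategies, so the opponent's mix sets the indifference.
The column player indifferent between Hawk and Dove: p·11 + (1−p)·3 = p·5 + (1−p)·11 ⟹ 3 + 8p = 11 + (-6)p ⟹ p = 4/7.
The row player indifferent between Hawk and Dove: q·5 + (1−q)·5 = q·10 + (1−q)·1 ⟹ 5 + 0q = 1 + 9q ⟹ q = 4/9.

p = 4/7, q = 4/9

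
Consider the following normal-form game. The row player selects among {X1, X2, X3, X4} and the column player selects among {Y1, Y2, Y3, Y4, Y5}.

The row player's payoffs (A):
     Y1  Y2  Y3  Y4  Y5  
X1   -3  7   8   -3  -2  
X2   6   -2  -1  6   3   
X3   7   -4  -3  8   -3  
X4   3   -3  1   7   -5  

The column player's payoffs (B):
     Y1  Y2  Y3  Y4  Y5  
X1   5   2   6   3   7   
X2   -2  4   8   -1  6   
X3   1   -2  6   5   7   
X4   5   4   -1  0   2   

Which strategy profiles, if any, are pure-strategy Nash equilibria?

Find each player's best response to every opponent strategy; NE are the intersections.
The row player's best responses — vs Y1: X3 (payoff 7); vs Y2: X1 (payoff 7); vs Y3: X1 (payoff 8); vs Y4: X3 (payoff 8); vs Y5: X2 (payoff 3).
The column player's best responses — vs X1: Y5 (payoff 7); vs X2: Y3 (payoff 8); vs X3: Y5 (payoff 7); vs X4: Y1 (payoff 5).
No cell has both players best-responding. For instance, the row player's best reply to Y2 is X1, but against X1 the column player prefers Y5 over Y2.

No pure-strategy Nash equilibrium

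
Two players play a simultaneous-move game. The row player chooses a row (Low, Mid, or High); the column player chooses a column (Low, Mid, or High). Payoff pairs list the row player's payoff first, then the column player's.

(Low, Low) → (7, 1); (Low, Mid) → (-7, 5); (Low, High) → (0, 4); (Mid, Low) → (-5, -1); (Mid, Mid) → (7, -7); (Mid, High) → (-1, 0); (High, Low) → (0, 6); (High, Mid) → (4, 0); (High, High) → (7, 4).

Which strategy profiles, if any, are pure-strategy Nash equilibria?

None

A profile is a Nash equilibrium when each player is best-responding to the other.
The row player's best responses — vs Low: Low (payoff 7); vs Mid: Mid (payoff 7); vs High: High (payoff 7).
The column player's best responses — vs Low: Mid (payoff 5); vs Mid: High (payoff 0); vs High: Low (payoff 6).
No cell has both players best-responding. For instance, the row player's best reply to Low is Low, but against Low the column player prefers Mid over Low.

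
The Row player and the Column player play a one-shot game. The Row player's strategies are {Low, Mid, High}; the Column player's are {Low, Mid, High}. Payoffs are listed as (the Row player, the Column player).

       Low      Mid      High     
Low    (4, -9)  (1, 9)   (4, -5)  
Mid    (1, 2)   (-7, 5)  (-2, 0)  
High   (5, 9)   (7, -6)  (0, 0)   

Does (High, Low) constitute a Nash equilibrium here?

Holding the Column player at Low: the Row player gets 5 from High, versus 4 from Low, 1 from Mid. No profitable deviation for the Row player.
Holding the Row player at High: the Column player gets 9 from Low, versus -6 from Mid, 0 from High. No profitable deviation for the Column player either.

Yes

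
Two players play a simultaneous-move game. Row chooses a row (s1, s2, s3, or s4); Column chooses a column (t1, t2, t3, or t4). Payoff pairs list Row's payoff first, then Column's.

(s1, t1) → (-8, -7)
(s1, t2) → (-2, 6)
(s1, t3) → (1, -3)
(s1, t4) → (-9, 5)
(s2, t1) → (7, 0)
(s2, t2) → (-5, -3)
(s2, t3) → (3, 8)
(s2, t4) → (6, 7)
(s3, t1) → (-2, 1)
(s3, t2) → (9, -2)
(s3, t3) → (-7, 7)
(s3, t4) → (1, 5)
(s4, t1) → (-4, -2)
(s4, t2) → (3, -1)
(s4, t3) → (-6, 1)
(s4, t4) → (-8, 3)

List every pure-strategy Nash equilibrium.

(s2, t3)

A profile is a Nash equilibrium when each player is best-responding to the other.
Row's best responses — vs t1: s2 (payoff 7); vs t2: s3 (payoff 9); vs t3: s2 (payoff 3); vs t4: s2 (payoff 6).
Column's best responses — vs s1: t2 (payoff 6); vs s2: t3 (payoff 8); vs s3: t3 (payoff 7); vs s4: t4 (payoff 3).
The only mutual best response is (s2, t3); neither player gains by switching there.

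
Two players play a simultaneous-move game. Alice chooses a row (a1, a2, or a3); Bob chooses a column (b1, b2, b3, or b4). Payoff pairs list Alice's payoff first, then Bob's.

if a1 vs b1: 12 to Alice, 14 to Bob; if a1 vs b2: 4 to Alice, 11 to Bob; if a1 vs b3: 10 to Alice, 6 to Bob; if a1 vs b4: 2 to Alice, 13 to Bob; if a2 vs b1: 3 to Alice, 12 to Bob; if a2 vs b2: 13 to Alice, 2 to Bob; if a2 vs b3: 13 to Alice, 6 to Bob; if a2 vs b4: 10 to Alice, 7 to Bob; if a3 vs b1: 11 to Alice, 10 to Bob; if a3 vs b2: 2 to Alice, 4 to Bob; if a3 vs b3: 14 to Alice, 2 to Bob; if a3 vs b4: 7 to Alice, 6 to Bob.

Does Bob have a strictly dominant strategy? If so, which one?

b1

Check whether one of Bob's strategies beats all alternatives regardless of what the opponent does.
b1 strictly dominates: vs a1: 14 > each of {11, 6, 13}; vs a2: 12 > each of {2, 6, 7}; vs a3: 10 > each of {4, 2, 6}.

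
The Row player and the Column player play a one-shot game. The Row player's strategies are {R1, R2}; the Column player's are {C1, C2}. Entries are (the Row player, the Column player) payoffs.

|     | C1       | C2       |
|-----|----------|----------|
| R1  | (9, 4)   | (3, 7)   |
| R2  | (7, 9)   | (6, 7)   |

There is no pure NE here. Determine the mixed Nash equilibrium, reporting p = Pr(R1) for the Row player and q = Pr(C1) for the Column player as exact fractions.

p = 2/5, q = 3/5

Each player's mixing probability is pinned down by making the *other* player indifferent.
The Column player indifferent between C1 and C2: p·4 + (1−p)·9 = p·7 + (1−p)·7 ⟹ 9 + (-5)p = 7 + 0p ⟹ p = 2/5.
The Row player indifferent between R1 and R2: q·9 + (1−q)·3 = q·7 + (1−q)·6 ⟹ 3 + 6q = 6 + 1q ⟹ q = 3/5.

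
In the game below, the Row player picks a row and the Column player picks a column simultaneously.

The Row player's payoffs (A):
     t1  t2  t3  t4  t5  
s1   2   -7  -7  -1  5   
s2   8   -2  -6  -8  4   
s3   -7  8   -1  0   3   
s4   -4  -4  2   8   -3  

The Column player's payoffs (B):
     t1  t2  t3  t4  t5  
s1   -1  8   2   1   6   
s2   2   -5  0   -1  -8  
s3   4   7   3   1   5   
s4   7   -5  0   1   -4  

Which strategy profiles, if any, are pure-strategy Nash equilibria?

A profile is a Nash equilibrium when each player is best-responding to the other.
The Row player's best responses — vs t1: s2 (payoff 8); vs t2: s3 (payoff 8); vs t3: s4 (payoff 2); vs t4: s4 (payoff 8); vs t5: s1 (payoff 5).
The Column player's best responses — vs s1: t2 (payoff 8); vs s2: t1 (payoff 2); vs s3: t2 (payoff 7); vs s4: t1 (payoff 7).
Mutual best responses occur at (s2, t1) and (s3, t2); at each, neither player gains by switching.

(s2, t1) and (s3, t2)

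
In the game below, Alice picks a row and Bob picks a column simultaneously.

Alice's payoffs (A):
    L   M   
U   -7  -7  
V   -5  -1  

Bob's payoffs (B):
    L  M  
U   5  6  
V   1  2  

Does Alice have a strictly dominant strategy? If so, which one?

Check whether one of Alice's strategies beats all alternatives regardless of what the opponent does.
V strictly dominates: vs L: -5 > -7; vs M: -1 > -7.

V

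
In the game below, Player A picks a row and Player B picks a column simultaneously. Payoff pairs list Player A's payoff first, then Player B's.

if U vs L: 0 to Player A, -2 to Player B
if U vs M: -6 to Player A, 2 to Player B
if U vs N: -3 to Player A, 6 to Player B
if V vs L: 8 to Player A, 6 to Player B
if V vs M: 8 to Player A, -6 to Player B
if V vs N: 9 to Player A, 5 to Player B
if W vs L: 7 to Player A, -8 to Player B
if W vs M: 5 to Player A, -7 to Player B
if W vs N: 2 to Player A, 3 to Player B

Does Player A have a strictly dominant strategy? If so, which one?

Check whether one of Player A's strategies beats all alternatives regardless of what the opponent does.
V strictly dominates: vs L: 8 > each of {0, 7}; vs M: 8 > each of {-6, 5}; vs N: 9 > each of {-3, 2}.

V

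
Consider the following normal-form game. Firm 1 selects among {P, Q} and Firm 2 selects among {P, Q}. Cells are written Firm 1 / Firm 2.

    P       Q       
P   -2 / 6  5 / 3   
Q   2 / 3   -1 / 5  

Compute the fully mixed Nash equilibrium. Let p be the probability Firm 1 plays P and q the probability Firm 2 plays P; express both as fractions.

In a mixed NE each player is indifferent between their pure strategies, so the opponent's mix sets the indifference.
Firm 2 indifferent between P and Q: p·6 + (1−p)·3 = p·3 + (1−p)·5 ⟹ 3 + 3p = 5 + (-2)p ⟹ p = 2/5.
Firm 1 indifferent between P and Q: q·(-2) + (1−q)·5 = q·2 + (1−q)·(-1) ⟹ 5 + (-7)q = (-1) + 3q ⟹ q = 3/5.

p = 2/5, q = 3/5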